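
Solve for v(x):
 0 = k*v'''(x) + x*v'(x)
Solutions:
 v(x) = C1 + Integral(C2*airyai(x*(-1/k)^(1/3)) + C3*airybi(x*(-1/k)^(1/3)), x)


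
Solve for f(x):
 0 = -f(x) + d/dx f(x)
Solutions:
 f(x) = C1*exp(x)


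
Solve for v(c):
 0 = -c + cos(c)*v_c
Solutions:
 v(c) = C1 + Integral(c/cos(c), c)


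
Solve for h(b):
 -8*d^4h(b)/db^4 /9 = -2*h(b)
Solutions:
 h(b) = C1*exp(-sqrt(6)*b/2) + C2*exp(sqrt(6)*b/2) + C3*sin(sqrt(6)*b/2) + C4*cos(sqrt(6)*b/2)


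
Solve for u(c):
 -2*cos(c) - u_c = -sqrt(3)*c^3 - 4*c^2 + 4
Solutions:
 u(c) = C1 + sqrt(3)*c^4/4 + 4*c^3/3 - 4*c - 2*sin(c)


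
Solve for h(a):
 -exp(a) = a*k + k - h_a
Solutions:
 h(a) = C1 + a^2*k/2 + a*k + exp(a)


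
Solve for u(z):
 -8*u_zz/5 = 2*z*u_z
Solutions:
 u(z) = C1 + C2*erf(sqrt(10)*z/4)


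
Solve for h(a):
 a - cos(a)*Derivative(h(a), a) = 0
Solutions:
 h(a) = C1 + Integral(a/cos(a), a)


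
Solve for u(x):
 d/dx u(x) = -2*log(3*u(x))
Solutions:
 Integral(1/(log(_y) + log(3)), (_y, u(x)))/2 = C1 - x


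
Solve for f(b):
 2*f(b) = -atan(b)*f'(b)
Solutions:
 f(b) = C1*exp(-2*Integral(1/atan(b), b))


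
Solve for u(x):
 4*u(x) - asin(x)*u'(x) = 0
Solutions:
 u(x) = C1*exp(4*Integral(1/asin(x), x))


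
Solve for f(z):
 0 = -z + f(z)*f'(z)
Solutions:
 f(z) = -sqrt(C1 + z^2)
 f(z) = sqrt(C1 + z^2)


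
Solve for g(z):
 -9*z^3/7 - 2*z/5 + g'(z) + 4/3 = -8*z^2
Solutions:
 g(z) = C1 + 9*z^4/28 - 8*z^3/3 + z^2/5 - 4*z/3


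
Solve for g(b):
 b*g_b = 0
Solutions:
 g(b) = C1


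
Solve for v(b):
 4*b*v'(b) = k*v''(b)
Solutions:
 v(b) = C1 + C2*erf(sqrt(2)*b*sqrt(-1/k))/sqrt(-1/k)


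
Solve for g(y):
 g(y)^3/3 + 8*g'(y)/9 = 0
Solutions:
 g(y) = -2*sqrt(-1/(C1 - 3*y))
 g(y) = 2*sqrt(-1/(C1 - 3*y))


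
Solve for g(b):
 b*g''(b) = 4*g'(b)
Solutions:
 g(b) = C1 + C2*b^5


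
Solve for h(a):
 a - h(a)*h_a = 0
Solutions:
 h(a) = -sqrt(C1 + a^2)
 h(a) = sqrt(C1 + a^2)


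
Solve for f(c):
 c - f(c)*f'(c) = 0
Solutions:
 f(c) = -sqrt(C1 + c^2)
 f(c) = sqrt(C1 + c^2)


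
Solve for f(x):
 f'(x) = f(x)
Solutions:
 f(x) = C1*exp(x)


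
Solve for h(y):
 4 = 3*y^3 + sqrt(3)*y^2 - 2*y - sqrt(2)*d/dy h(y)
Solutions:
 h(y) = C1 + 3*sqrt(2)*y^4/8 + sqrt(6)*y^3/6 - sqrt(2)*y^2/2 - 2*sqrt(2)*y


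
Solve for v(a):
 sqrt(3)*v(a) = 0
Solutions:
 v(a) = 0


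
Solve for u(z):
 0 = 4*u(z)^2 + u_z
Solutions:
 u(z) = 1/(C1 + 4*z)


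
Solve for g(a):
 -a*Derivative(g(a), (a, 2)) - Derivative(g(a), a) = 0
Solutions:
 g(a) = C1 + C2*log(a)


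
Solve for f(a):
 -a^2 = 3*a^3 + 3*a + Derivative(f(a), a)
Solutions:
 f(a) = C1 - 3*a^4/4 - a^3/3 - 3*a^2/2


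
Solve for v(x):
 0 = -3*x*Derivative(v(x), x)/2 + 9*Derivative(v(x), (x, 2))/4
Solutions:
 v(x) = C1 + C2*erfi(sqrt(3)*x/3)


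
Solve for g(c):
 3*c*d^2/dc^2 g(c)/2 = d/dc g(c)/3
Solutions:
 g(c) = C1 + C2*c^(11/9)


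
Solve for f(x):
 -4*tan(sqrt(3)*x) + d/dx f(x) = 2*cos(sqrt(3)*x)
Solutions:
 f(x) = C1 - 4*sqrt(3)*log(cos(sqrt(3)*x))/3 + 2*sqrt(3)*sin(sqrt(3)*x)/3


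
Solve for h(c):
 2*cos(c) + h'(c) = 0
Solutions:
 h(c) = C1 - 2*sin(c)


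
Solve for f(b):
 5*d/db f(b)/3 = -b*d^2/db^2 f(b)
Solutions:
 f(b) = C1 + C2/b^(2/3)


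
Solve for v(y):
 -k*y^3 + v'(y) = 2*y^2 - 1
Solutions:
 v(y) = C1 + k*y^4/4 + 2*y^3/3 - y


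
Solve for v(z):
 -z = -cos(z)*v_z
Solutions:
 v(z) = C1 + Integral(z/cos(z), z)


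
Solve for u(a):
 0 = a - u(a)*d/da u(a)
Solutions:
 u(a) = -sqrt(C1 + a^2)
 u(a) = sqrt(C1 + a^2)


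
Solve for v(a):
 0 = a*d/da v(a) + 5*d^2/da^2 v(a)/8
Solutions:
 v(a) = C1 + C2*erf(2*sqrt(5)*a/5)


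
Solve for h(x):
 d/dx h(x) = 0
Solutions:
 h(x) = C1


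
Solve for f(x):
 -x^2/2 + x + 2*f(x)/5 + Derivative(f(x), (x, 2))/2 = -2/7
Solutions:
 f(x) = C1*sin(2*sqrt(5)*x/5) + C2*cos(2*sqrt(5)*x/5) + 5*x^2/4 - 5*x/2 - 215/56


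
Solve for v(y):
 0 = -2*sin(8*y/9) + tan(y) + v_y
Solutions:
 v(y) = C1 + log(cos(y)) - 9*cos(8*y/9)/4


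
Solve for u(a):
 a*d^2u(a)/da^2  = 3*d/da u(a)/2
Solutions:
 u(a) = C1 + C2*a^(5/2)


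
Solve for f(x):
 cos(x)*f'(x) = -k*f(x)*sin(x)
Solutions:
 f(x) = C1*exp(k*log(cos(x)))


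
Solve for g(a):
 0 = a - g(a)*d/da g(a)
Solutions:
 g(a) = -sqrt(C1 + a^2)
 g(a) = sqrt(C1 + a^2)


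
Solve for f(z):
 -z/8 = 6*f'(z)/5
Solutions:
 f(z) = C1 - 5*z^2/96


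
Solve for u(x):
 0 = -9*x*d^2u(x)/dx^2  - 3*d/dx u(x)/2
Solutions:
 u(x) = C1 + C2*x^(5/6)


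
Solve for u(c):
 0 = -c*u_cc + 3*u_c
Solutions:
 u(c) = C1 + C2*c^4


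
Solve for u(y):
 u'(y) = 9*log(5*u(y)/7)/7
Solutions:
 -7*Integral(1/(log(_y) - log(7) + log(5)), (_y, u(y)))/9 = C1 - y


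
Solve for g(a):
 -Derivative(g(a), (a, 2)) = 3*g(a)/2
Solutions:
 g(a) = C1*sin(sqrt(6)*a/2) + C2*cos(sqrt(6)*a/2)


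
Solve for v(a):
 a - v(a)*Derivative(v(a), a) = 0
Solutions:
 v(a) = -sqrt(C1 + a^2)
 v(a) = sqrt(C1 + a^2)


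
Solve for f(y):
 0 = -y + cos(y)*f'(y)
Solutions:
 f(y) = C1 + Integral(y/cos(y), y)


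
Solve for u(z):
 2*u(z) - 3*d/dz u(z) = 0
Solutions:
 u(z) = C1*exp(2*z/3)


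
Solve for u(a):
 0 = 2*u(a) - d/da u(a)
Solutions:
 u(a) = C1*exp(2*a)


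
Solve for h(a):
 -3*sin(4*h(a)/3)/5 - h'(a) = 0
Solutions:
 3*a/5 + 3*log(cos(4*h(a)/3) - 1)/8 - 3*log(cos(4*h(a)/3) + 1)/8 = C1


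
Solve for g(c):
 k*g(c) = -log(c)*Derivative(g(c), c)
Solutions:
 g(c) = C1*exp(-k*li(c))


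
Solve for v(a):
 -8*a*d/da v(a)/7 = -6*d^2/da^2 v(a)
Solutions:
 v(a) = C1 + C2*erfi(sqrt(42)*a/21)


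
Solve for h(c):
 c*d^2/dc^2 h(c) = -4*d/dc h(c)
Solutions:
 h(c) = C1 + C2/c^3


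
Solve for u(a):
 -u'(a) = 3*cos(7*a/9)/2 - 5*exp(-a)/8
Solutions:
 u(a) = C1 - 27*sin(7*a/9)/14 - 5*exp(-a)/8


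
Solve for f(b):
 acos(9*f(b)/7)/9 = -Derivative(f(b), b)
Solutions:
 Integral(1/acos(9*_y/7), (_y, f(b))) = C1 - b/9


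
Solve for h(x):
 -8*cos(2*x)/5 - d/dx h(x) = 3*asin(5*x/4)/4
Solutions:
 h(x) = C1 - 3*x*asin(5*x/4)/4 - 3*sqrt(16 - 25*x^2)/20 - 4*sin(2*x)/5


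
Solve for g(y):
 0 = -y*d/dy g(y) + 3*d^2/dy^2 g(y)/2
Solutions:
 g(y) = C1 + C2*erfi(sqrt(3)*y/3)


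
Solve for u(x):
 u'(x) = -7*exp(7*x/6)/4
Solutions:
 u(x) = C1 - 3*exp(7*x/6)/2


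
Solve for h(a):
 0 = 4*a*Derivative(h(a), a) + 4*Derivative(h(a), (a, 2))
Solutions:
 h(a) = C1 + C2*erf(sqrt(2)*a/2)


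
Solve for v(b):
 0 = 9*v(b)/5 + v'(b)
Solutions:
 v(b) = C1*exp(-9*b/5)


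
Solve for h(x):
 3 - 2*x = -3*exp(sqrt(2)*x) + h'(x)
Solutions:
 h(x) = C1 - x^2 + 3*x + 3*sqrt(2)*exp(sqrt(2)*x)/2


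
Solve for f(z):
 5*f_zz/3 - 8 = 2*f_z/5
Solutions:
 f(z) = C1 + C2*exp(6*z/25) - 20*z


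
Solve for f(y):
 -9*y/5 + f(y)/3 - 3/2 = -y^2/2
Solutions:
 f(y) = -3*y^2/2 + 27*y/5 + 9/2


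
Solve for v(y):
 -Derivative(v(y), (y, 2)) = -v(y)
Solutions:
 v(y) = C1*exp(-y) + C2*exp(y)


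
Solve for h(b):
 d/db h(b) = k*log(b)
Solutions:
 h(b) = C1 + b*k*log(b) - b*k


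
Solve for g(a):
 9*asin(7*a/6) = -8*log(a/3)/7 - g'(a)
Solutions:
 g(a) = C1 - 8*a*log(a)/7 - 9*a*asin(7*a/6) + 8*a/7 + 8*a*log(3)/7 - 9*sqrt(36 - 49*a^2)/7


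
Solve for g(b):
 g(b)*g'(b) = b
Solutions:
 g(b) = -sqrt(C1 + b^2)
 g(b) = sqrt(C1 + b^2)


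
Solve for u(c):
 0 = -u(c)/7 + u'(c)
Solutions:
 u(c) = C1*exp(c/7)


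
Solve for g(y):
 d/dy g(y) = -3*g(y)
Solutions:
 g(y) = C1*exp(-3*y)


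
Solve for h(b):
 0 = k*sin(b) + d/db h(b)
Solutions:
 h(b) = C1 + k*cos(b)


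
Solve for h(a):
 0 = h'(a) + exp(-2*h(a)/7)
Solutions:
 h(a) = 7*log(-sqrt(C1 - a)) - 7*log(7) + 7*log(14)/2
 h(a) = 7*log(C1 - a)/2 - 7*log(7) + 7*log(14)/2


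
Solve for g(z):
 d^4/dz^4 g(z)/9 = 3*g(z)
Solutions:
 g(z) = C1*exp(-3^(3/4)*z) + C2*exp(3^(3/4)*z) + C3*sin(3^(3/4)*z) + C4*cos(3^(3/4)*z)


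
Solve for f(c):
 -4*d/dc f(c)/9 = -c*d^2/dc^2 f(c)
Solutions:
 f(c) = C1 + C2*c^(13/9)


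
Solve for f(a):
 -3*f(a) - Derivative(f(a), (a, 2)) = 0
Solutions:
 f(a) = C1*sin(sqrt(3)*a) + C2*cos(sqrt(3)*a)


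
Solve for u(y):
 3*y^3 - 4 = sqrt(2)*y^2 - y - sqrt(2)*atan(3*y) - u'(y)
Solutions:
 u(y) = C1 - 3*y^4/4 + sqrt(2)*y^3/3 - y^2/2 + 4*y - sqrt(2)*(y*atan(3*y) - log(9*y^2 + 1)/6)


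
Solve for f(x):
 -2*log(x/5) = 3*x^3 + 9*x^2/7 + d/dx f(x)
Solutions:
 f(x) = C1 - 3*x^4/4 - 3*x^3/7 - 2*x*log(x) + 2*x + 2*x*log(5)


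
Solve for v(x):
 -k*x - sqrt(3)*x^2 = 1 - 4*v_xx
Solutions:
 v(x) = C1 + C2*x + k*x^3/24 + sqrt(3)*x^4/48 + x^2/8


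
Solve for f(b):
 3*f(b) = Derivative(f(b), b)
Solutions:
 f(b) = C1*exp(3*b)


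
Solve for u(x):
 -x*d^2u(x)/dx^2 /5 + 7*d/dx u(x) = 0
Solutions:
 u(x) = C1 + C2*x^36


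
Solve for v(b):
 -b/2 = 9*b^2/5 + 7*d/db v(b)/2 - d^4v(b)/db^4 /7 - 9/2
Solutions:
 v(b) = C1 + C4*exp(14^(2/3)*b/2) - 6*b^3/35 - b^2/14 + 9*b/7 + (C2*sin(14^(2/3)*sqrt(3)*b/4) + C3*cos(14^(2/3)*sqrt(3)*b/4))*exp(-14^(2/3)*b/4)


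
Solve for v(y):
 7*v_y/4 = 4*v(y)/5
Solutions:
 v(y) = C1*exp(16*y/35)


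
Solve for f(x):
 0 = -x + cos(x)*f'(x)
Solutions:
 f(x) = C1 + Integral(x/cos(x), x)


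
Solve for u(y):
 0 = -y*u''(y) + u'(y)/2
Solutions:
 u(y) = C1 + C2*y^(3/2)


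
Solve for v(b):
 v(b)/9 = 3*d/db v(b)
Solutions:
 v(b) = C1*exp(b/27)


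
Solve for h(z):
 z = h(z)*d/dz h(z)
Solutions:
 h(z) = -sqrt(C1 + z^2)
 h(z) = sqrt(C1 + z^2)


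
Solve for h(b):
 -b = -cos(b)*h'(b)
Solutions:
 h(b) = C1 + Integral(b/cos(b), b)


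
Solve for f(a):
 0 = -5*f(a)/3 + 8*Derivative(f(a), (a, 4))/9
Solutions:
 f(a) = C1*exp(-30^(1/4)*a/2) + C2*exp(30^(1/4)*a/2) + C3*sin(30^(1/4)*a/2) + C4*cos(30^(1/4)*a/2)


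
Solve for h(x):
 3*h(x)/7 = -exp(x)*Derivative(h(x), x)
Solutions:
 h(x) = C1*exp(3*exp(-x)/7)


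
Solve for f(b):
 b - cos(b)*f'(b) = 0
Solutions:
 f(b) = C1 + Integral(b/cos(b), b)


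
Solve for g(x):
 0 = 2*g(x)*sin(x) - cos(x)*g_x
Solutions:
 g(x) = C1/cos(x)^2


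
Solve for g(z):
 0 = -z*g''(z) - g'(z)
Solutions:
 g(z) = C1 + C2*log(z)


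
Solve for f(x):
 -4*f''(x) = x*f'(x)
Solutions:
 f(x) = C1 + C2*erf(sqrt(2)*x/4)


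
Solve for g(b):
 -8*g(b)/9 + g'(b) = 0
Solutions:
 g(b) = C1*exp(8*b/9)


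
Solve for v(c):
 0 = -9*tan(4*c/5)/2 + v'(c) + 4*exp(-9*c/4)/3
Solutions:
 v(c) = C1 + 45*log(tan(4*c/5)^2 + 1)/16 + 16*exp(-9*c/4)/27


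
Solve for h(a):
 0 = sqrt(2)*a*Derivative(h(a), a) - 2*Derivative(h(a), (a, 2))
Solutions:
 h(a) = C1 + C2*erfi(2^(1/4)*a/2)


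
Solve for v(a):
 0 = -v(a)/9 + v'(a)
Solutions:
 v(a) = C1*exp(a/9)


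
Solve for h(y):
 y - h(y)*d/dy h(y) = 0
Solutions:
 h(y) = -sqrt(C1 + y^2)
 h(y) = sqrt(C1 + y^2)


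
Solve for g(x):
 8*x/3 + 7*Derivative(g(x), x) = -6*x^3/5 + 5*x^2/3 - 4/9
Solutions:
 g(x) = C1 - 3*x^4/70 + 5*x^3/63 - 4*x^2/21 - 4*x/63


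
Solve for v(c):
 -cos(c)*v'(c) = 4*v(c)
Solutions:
 v(c) = C1*(sin(c)^2 - 2*sin(c) + 1)/(sin(c)^2 + 2*sin(c) + 1)


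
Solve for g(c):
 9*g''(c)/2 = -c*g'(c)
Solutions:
 g(c) = C1 + C2*erf(c/3)


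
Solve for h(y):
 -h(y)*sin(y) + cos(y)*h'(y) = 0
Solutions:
 h(y) = C1/cos(y)


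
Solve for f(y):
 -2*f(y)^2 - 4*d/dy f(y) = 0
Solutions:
 f(y) = 2/(C1 + y)


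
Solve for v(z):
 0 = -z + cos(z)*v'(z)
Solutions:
 v(z) = C1 + Integral(z/cos(z), z)


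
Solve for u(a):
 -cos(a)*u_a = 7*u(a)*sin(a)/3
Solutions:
 u(a) = C1*cos(a)^(7/3)


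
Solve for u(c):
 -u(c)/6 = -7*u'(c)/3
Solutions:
 u(c) = C1*exp(c/14)


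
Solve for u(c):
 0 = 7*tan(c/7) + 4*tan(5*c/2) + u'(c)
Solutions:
 u(c) = C1 + 49*log(cos(c/7)) + 8*log(cos(5*c/2))/5


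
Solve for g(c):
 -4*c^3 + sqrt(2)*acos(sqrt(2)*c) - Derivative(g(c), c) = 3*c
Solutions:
 g(c) = C1 - c^4 - 3*c^2/2 + sqrt(2)*(c*acos(sqrt(2)*c) - sqrt(2)*sqrt(1 - 2*c^2)/2)


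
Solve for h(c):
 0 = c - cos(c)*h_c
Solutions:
 h(c) = C1 + Integral(c/cos(c), c)


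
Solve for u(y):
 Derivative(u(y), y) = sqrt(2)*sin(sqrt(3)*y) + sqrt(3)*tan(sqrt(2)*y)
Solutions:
 u(y) = C1 - sqrt(6)*log(cos(sqrt(2)*y))/2 - sqrt(6)*cos(sqrt(3)*y)/3


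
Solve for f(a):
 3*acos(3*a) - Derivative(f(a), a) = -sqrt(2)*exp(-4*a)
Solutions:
 f(a) = C1 + 3*a*acos(3*a) - sqrt(1 - 9*a^2) - sqrt(2)*exp(-4*a)/4


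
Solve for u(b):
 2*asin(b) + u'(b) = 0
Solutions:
 u(b) = C1 - 2*b*asin(b) - 2*sqrt(1 - b^2)


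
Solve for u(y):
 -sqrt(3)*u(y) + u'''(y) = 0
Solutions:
 u(y) = C3*exp(3^(1/6)*y) + (C1*sin(3^(2/3)*y/2) + C2*cos(3^(2/3)*y/2))*exp(-3^(1/6)*y/2)


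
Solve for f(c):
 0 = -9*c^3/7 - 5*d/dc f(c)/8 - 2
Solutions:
 f(c) = C1 - 18*c^4/35 - 16*c/5


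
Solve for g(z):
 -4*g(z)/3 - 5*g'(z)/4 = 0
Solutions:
 g(z) = C1*exp(-16*z/15)


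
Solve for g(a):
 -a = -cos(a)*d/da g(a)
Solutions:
 g(a) = C1 + Integral(a/cos(a), a)


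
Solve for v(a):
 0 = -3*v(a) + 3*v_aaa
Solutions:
 v(a) = C3*exp(a) + (C1*sin(sqrt(3)*a/2) + C2*cos(sqrt(3)*a/2))*exp(-a/2)


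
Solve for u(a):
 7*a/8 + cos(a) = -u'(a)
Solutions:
 u(a) = C1 - 7*a^2/16 - sin(a)


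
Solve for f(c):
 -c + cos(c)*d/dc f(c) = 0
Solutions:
 f(c) = C1 + Integral(c/cos(c), c)


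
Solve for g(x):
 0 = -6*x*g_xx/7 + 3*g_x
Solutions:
 g(x) = C1 + C2*x^(9/2)


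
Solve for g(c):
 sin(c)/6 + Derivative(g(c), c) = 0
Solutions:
 g(c) = C1 + cos(c)/6


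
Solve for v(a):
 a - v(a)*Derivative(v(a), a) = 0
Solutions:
 v(a) = -sqrt(C1 + a^2)
 v(a) = sqrt(C1 + a^2)


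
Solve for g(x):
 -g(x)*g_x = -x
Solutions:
 g(x) = -sqrt(C1 + x^2)
 g(x) = sqrt(C1 + x^2)


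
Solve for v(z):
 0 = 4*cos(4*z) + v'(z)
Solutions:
 v(z) = C1 - sin(4*z)


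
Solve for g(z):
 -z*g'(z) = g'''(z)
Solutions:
 g(z) = C1 + Integral(C2*airyai(-z) + C3*airybi(-z), z)


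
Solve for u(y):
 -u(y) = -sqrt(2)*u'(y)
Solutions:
 u(y) = C1*exp(sqrt(2)*y/2)


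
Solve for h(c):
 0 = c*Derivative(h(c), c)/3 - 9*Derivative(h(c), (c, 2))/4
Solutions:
 h(c) = C1 + C2*erfi(sqrt(6)*c/9)


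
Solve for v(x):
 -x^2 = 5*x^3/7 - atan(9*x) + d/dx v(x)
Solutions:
 v(x) = C1 - 5*x^4/28 - x^3/3 + x*atan(9*x) - log(81*x^2 + 1)/18


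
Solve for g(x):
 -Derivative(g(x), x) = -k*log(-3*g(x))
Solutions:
 Integral(1/(log(-_y) + log(3)), (_y, g(x))) = C1 + k*x


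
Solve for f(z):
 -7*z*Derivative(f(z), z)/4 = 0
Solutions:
 f(z) = C1


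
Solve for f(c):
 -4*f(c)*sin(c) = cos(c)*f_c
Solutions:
 f(c) = C1*cos(c)^4


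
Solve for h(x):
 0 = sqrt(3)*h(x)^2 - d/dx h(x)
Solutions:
 h(x) = -1/(C1 + sqrt(3)*x)


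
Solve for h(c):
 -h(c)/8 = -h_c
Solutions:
 h(c) = C1*exp(c/8)


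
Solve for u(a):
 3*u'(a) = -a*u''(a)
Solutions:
 u(a) = C1 + C2/a^2


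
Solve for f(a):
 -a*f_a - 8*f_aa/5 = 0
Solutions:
 f(a) = C1 + C2*erf(sqrt(5)*a/4)


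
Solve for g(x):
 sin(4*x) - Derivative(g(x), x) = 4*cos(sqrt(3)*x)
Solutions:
 g(x) = C1 - 4*sqrt(3)*sin(sqrt(3)*x)/3 - cos(4*x)/4


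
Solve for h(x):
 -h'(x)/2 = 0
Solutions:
 h(x) = C1


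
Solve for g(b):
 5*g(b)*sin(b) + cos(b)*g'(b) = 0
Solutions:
 g(b) = C1*cos(b)^5


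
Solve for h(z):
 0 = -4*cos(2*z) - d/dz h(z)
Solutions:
 h(z) = C1 - 2*sin(2*z)


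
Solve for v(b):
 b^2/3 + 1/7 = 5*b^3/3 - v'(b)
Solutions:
 v(b) = C1 + 5*b^4/12 - b^3/9 - b/7


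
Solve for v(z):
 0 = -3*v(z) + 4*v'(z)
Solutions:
 v(z) = C1*exp(3*z/4)


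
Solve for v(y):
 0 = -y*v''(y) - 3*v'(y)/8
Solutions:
 v(y) = C1 + C2*y^(5/8)


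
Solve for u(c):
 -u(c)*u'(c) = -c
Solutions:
 u(c) = -sqrt(C1 + c^2)
 u(c) = sqrt(C1 + c^2)


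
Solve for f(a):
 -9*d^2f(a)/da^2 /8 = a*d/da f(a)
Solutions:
 f(a) = C1 + C2*erf(2*a/3)


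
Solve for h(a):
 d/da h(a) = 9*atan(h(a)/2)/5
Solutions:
 Integral(1/atan(_y/2), (_y, h(a))) = C1 + 9*a/5


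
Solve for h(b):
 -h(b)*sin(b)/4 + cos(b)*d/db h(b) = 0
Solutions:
 h(b) = C1/cos(b)^(1/4)


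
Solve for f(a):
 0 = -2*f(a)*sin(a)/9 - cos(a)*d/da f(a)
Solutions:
 f(a) = C1*cos(a)^(2/9)


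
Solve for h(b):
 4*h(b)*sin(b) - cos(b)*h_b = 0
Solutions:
 h(b) = C1/cos(b)^4


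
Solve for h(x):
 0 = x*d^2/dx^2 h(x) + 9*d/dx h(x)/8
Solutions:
 h(x) = C1 + C2/x^(1/8)


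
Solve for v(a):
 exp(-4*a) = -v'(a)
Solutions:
 v(a) = C1 + exp(-4*a)/4


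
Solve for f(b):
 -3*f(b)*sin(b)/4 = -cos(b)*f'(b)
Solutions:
 f(b) = C1/cos(b)^(3/4)


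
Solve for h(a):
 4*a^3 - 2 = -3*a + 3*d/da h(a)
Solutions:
 h(a) = C1 + a^4/3 + a^2/2 - 2*a/3


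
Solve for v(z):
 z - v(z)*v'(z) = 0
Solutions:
 v(z) = -sqrt(C1 + z^2)
 v(z) = sqrt(C1 + z^2)


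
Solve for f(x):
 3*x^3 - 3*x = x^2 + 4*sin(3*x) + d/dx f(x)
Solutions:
 f(x) = C1 + 3*x^4/4 - x^3/3 - 3*x^2/2 + 4*cos(3*x)/3


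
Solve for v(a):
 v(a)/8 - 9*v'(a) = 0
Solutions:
 v(a) = C1*exp(a/72)


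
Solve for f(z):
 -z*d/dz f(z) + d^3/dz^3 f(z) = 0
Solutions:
 f(z) = C1 + Integral(C2*airyai(z) + C3*airybi(z), z)


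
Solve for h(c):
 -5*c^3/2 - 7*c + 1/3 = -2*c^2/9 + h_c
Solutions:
 h(c) = C1 - 5*c^4/8 + 2*c^3/27 - 7*c^2/2 + c/3


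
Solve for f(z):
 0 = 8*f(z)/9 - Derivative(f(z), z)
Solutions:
 f(z) = C1*exp(8*z/9)


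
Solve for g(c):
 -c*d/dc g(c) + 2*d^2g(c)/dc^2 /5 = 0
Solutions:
 g(c) = C1 + C2*erfi(sqrt(5)*c/2)


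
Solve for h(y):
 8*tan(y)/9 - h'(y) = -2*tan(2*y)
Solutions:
 h(y) = C1 - 8*log(cos(y))/9 - log(cos(2*y))


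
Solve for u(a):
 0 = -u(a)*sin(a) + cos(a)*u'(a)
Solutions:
 u(a) = C1/cos(a)


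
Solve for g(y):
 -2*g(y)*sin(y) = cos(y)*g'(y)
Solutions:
 g(y) = C1*cos(y)^2


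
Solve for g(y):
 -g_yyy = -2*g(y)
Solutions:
 g(y) = C3*exp(2^(1/3)*y) + (C1*sin(2^(1/3)*sqrt(3)*y/2) + C2*cos(2^(1/3)*sqrt(3)*y/2))*exp(-2^(1/3)*y/2)


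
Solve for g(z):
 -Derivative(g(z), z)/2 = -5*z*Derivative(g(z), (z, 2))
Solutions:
 g(z) = C1 + C2*z^(11/10)


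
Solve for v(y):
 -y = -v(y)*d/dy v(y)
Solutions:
 v(y) = -sqrt(C1 + y^2)
 v(y) = sqrt(C1 + y^2)


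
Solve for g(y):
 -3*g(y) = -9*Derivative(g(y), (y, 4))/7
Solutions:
 g(y) = C1*exp(-3^(3/4)*7^(1/4)*y/3) + C2*exp(3^(3/4)*7^(1/4)*y/3) + C3*sin(3^(3/4)*7^(1/4)*y/3) + C4*cos(3^(3/4)*7^(1/4)*y/3)


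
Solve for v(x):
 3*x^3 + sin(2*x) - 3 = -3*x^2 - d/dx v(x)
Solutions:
 v(x) = C1 - 3*x^4/4 - x^3 + 3*x + cos(2*x)/2


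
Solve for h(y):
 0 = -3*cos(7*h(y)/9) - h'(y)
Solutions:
 3*y - 9*log(sin(7*h(y)/9) - 1)/14 + 9*log(sin(7*h(y)/9) + 1)/14 = C1


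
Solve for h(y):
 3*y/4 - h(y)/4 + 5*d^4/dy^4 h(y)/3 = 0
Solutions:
 h(y) = C1*exp(-sqrt(2)*3^(1/4)*5^(3/4)*y/10) + C2*exp(sqrt(2)*3^(1/4)*5^(3/4)*y/10) + C3*sin(sqrt(2)*3^(1/4)*5^(3/4)*y/10) + C4*cos(sqrt(2)*3^(1/4)*5^(3/4)*y/10) + 3*y


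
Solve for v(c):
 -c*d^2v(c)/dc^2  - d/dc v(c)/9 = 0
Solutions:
 v(c) = C1 + C2*c^(8/9)


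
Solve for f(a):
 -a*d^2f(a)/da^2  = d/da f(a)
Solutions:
 f(a) = C1 + C2*log(a)


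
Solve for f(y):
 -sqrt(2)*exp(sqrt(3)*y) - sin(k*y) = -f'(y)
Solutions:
 f(y) = C1 + sqrt(6)*exp(sqrt(3)*y)/3 - cos(k*y)/k


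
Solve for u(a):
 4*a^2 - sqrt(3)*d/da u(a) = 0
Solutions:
 u(a) = C1 + 4*sqrt(3)*a^3/9


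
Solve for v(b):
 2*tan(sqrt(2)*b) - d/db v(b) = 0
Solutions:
 v(b) = C1 - sqrt(2)*log(cos(sqrt(2)*b))


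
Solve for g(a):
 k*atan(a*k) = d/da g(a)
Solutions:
 g(a) = C1 + k*Piecewise((a*atan(a*k) - log(a^2*k^2 + 1)/(2*k), Ne(k, 0)), (0, True))


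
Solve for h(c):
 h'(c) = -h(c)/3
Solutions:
 h(c) = C1*exp(-c/3)


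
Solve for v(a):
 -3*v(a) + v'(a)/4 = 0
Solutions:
 v(a) = C1*exp(12*a)


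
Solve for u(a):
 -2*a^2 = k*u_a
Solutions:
 u(a) = C1 - 2*a^3/(3*k)


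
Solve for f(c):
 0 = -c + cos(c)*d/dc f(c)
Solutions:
 f(c) = C1 + Integral(c/cos(c), c)


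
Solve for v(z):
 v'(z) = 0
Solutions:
 v(z) = C1


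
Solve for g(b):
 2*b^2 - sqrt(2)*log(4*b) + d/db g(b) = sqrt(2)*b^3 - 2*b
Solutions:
 g(b) = C1 + sqrt(2)*b^4/4 - 2*b^3/3 - b^2 + sqrt(2)*b*log(b) - sqrt(2)*b + 2*sqrt(2)*b*log(2)


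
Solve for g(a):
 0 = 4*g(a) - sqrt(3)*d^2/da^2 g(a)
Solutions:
 g(a) = C1*exp(-2*3^(3/4)*a/3) + C2*exp(2*3^(3/4)*a/3)


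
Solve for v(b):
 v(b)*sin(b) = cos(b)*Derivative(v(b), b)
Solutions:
 v(b) = C1/cos(b)


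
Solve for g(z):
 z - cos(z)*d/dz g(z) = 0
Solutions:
 g(z) = C1 + Integral(z/cos(z), z)


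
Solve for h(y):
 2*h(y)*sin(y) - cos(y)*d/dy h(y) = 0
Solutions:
 h(y) = C1/cos(y)^2


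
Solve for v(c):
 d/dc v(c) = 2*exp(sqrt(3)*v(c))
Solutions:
 v(c) = sqrt(3)*(2*log(-1/(C1 + 2*c)) - log(3))/6


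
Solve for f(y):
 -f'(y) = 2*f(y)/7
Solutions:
 f(y) = C1*exp(-2*y/7)


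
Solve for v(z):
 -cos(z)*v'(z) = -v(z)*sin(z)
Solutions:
 v(z) = C1/cos(z)


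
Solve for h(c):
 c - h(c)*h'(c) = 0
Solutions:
 h(c) = -sqrt(C1 + c^2)
 h(c) = sqrt(C1 + c^2)


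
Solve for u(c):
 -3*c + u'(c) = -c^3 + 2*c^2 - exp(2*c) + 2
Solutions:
 u(c) = C1 - c^4/4 + 2*c^3/3 + 3*c^2/2 + 2*c - exp(2*c)/2


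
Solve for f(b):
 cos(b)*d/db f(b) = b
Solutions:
 f(b) = C1 + Integral(b/cos(b), b)


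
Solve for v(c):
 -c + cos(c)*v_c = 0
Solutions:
 v(c) = C1 + Integral(c/cos(c), c)


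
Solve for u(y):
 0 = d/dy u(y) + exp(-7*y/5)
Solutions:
 u(y) = C1 + 5*exp(-7*y/5)/7


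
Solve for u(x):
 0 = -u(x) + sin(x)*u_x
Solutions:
 u(x) = C1*sqrt(cos(x) - 1)/sqrt(cos(x) + 1)


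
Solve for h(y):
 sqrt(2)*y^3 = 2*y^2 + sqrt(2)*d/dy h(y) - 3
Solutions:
 h(y) = C1 + y^4/4 - sqrt(2)*y^3/3 + 3*sqrt(2)*y/2


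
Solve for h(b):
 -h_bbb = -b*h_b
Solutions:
 h(b) = C1 + Integral(C2*airyai(b) + C3*airybi(b), b)


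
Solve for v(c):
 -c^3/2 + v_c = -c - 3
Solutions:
 v(c) = C1 + c^4/8 - c^2/2 - 3*c


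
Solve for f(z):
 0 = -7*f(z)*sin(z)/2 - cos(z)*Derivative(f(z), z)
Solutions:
 f(z) = C1*cos(z)^(7/2)


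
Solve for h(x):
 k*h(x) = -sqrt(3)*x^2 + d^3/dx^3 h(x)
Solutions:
 h(x) = C1*exp(k^(1/3)*x) + C2*exp(k^(1/3)*x*(-1 + sqrt(3)*I)/2) + C3*exp(-k^(1/3)*x*(1 + sqrt(3)*I)/2) - sqrt(3)*x^2/k


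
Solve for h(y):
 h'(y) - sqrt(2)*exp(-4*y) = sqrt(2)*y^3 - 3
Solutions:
 h(y) = C1 + sqrt(2)*y^4/4 - 3*y - sqrt(2)*exp(-4*y)/4


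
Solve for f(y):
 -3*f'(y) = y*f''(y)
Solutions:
 f(y) = C1 + C2/y^2


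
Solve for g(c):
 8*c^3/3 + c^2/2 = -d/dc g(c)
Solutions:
 g(c) = C1 - 2*c^4/3 - c^3/6


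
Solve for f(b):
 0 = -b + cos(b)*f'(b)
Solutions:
 f(b) = C1 + Integral(b/cos(b), b)


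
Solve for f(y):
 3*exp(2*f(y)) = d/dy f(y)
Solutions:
 f(y) = log(-sqrt(-1/(C1 + 3*y))) - log(2)/2
 f(y) = log(-1/(C1 + 3*y))/2 - log(2)/2


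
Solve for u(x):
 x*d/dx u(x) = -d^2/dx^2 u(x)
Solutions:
 u(x) = C1 + C2*erf(sqrt(2)*x/2)


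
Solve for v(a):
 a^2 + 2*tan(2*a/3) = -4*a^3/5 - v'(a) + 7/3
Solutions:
 v(a) = C1 - a^4/5 - a^3/3 + 7*a/3 + 3*log(cos(2*a/3))


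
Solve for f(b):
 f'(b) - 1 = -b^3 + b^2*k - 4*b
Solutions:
 f(b) = C1 - b^4/4 + b^3*k/3 - 2*b^2 + b


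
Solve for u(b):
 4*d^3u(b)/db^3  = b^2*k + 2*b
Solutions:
 u(b) = C1 + C2*b + C3*b^2 + b^5*k/240 + b^4/48


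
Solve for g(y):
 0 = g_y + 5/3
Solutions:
 g(y) = C1 - 5*y/3


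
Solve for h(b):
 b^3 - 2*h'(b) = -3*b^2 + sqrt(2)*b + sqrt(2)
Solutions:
 h(b) = C1 + b^4/8 + b^3/2 - sqrt(2)*b^2/4 - sqrt(2)*b/2


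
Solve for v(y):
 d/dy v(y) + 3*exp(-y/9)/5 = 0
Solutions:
 v(y) = C1 + 27*exp(-y/9)/5


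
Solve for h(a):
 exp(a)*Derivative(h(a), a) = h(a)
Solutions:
 h(a) = C1*exp(-exp(-a))


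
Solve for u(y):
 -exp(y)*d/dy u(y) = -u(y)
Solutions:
 u(y) = C1*exp(-exp(-y))


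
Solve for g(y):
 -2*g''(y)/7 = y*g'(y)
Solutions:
 g(y) = C1 + C2*erf(sqrt(7)*y/2)


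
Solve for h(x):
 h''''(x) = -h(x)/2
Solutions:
 h(x) = (C1*sin(2^(1/4)*x/2) + C2*cos(2^(1/4)*x/2))*exp(-2^(1/4)*x/2) + (C3*sin(2^(1/4)*x/2) + C4*cos(2^(1/4)*x/2))*exp(2^(1/4)*x/2)


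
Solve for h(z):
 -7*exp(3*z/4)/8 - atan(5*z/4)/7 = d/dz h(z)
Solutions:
 h(z) = C1 - z*atan(5*z/4)/7 - 7*exp(3*z/4)/6 + 2*log(25*z^2 + 16)/35


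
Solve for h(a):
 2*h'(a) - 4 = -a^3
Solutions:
 h(a) = C1 - a^4/8 + 2*a


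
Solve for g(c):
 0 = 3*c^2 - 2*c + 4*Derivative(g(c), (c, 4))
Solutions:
 g(c) = C1 + C2*c + C3*c^2 + C4*c^3 - c^6/480 + c^5/240


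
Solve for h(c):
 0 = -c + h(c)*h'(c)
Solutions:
 h(c) = -sqrt(C1 + c^2)
 h(c) = sqrt(C1 + c^2)


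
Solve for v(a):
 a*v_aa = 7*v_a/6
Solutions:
 v(a) = C1 + C2*a^(13/6)


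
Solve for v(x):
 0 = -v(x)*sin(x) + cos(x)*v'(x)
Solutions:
 v(x) = C1/cos(x)


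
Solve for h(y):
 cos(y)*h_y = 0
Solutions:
 h(y) = C1


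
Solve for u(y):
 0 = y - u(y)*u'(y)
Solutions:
 u(y) = -sqrt(C1 + y^2)
 u(y) = sqrt(C1 + y^2)


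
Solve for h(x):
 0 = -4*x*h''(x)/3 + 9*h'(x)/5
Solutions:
 h(x) = C1 + C2*x^(47/20)


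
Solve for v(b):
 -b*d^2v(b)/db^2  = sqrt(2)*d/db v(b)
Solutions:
 v(b) = C1 + C2*b^(1 - sqrt(2))


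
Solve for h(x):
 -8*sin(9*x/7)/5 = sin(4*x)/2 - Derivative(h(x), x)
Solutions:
 h(x) = C1 - 56*cos(9*x/7)/45 - cos(4*x)/8


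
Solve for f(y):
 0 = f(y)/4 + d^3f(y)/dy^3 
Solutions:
 f(y) = C3*exp(-2^(1/3)*y/2) + (C1*sin(2^(1/3)*sqrt(3)*y/4) + C2*cos(2^(1/3)*sqrt(3)*y/4))*exp(2^(1/3)*y/4)


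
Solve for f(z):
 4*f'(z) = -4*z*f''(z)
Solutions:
 f(z) = C1 + C2*log(z)


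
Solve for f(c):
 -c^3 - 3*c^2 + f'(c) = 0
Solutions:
 f(c) = C1 + c^4/4 + c^3


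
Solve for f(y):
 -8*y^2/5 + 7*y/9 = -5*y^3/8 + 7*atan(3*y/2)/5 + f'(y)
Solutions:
 f(y) = C1 + 5*y^4/32 - 8*y^3/15 + 7*y^2/18 - 7*y*atan(3*y/2)/5 + 7*log(9*y^2 + 4)/15


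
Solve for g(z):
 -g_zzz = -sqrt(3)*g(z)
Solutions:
 g(z) = C3*exp(3^(1/6)*z) + (C1*sin(3^(2/3)*z/2) + C2*cos(3^(2/3)*z/2))*exp(-3^(1/6)*z/2)


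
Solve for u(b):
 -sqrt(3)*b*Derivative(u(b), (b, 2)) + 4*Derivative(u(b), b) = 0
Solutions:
 u(b) = C1 + C2*b^(1 + 4*sqrt(3)/3)


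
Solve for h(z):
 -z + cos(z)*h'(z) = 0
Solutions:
 h(z) = C1 + Integral(z/cos(z), z)


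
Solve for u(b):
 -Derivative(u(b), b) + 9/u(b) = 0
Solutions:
 u(b) = -sqrt(C1 + 18*b)
 u(b) = sqrt(C1 + 18*b)


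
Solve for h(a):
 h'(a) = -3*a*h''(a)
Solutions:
 h(a) = C1 + C2*a^(2/3)


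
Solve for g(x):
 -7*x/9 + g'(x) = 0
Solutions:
 g(x) = C1 + 7*x^2/18


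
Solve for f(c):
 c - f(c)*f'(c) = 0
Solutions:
 f(c) = -sqrt(C1 + c^2)
 f(c) = sqrt(C1 + c^2)


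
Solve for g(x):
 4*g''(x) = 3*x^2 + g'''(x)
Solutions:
 g(x) = C1 + C2*x + C3*exp(4*x) + x^4/16 + x^3/16 + 3*x^2/64


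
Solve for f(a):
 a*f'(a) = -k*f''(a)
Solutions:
 f(a) = C1 + C2*sqrt(k)*erf(sqrt(2)*a*sqrt(1/k)/2)


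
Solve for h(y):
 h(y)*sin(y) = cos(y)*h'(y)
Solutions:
 h(y) = C1/cos(y)


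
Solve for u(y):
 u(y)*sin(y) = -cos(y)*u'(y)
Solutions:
 u(y) = C1*cos(y)


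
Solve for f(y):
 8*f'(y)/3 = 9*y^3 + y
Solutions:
 f(y) = C1 + 27*y^4/32 + 3*y^2/16


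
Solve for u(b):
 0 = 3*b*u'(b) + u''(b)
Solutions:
 u(b) = C1 + C2*erf(sqrt(6)*b/2)


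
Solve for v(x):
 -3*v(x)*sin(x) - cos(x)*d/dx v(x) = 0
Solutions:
 v(x) = C1*cos(x)^3


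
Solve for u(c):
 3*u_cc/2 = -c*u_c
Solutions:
 u(c) = C1 + C2*erf(sqrt(3)*c/3)


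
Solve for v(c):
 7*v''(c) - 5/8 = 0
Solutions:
 v(c) = C1 + C2*c + 5*c^2/112


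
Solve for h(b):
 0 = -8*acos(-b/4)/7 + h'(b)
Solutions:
 h(b) = C1 + 8*b*acos(-b/4)/7 + 8*sqrt(16 - b^2)/7


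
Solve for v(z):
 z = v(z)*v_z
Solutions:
 v(z) = -sqrt(C1 + z^2)
 v(z) = sqrt(C1 + z^2)


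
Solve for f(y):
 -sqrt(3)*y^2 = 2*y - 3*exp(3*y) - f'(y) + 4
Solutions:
 f(y) = C1 + sqrt(3)*y^3/3 + y^2 + 4*y - exp(3*y)


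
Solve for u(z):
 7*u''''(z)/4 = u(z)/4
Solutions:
 u(z) = C1*exp(-7^(3/4)*z/7) + C2*exp(7^(3/4)*z/7) + C3*sin(7^(3/4)*z/7) + C4*cos(7^(3/4)*z/7)


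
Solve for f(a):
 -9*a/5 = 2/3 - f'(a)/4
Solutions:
 f(a) = C1 + 18*a^2/5 + 8*a/3


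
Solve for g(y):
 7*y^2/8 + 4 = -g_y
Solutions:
 g(y) = C1 - 7*y^3/24 - 4*y


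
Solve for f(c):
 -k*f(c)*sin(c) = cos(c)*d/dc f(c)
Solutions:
 f(c) = C1*exp(k*log(cos(c)))


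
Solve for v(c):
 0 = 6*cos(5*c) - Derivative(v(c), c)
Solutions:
 v(c) = C1 + 6*sin(5*c)/5


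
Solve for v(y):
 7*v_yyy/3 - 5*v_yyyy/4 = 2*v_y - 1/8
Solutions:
 v(y) = C1 + C2*exp(y*(392*2^(1/3)/(135*sqrt(7249) + 12737)^(1/3) + 2^(2/3)*(135*sqrt(7249) + 12737)^(1/3) + 56)/90)*sin(2^(1/3)*sqrt(3)*y*(-2^(1/3)*(135*sqrt(7249) + 12737)^(1/3) + 392/(135*sqrt(7249) + 12737)^(1/3))/90) + C3*exp(y*(392*2^(1/3)/(135*sqrt(7249) + 12737)^(1/3) + 2^(2/3)*(135*sqrt(7249) + 12737)^(1/3) + 56)/90)*cos(2^(1/3)*sqrt(3)*y*(-2^(1/3)*(135*sqrt(7249) + 12737)^(1/3) + 392/(135*sqrt(7249) + 12737)^(1/3))/90) + C4*exp(y*(-2^(2/3)*(135*sqrt(7249) + 12737)^(1/3) - 392*2^(1/3)/(135*sqrt(7249) + 12737)^(1/3) + 28)/45) + y/16


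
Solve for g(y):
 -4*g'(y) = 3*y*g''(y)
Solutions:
 g(y) = C1 + C2/y^(1/3)


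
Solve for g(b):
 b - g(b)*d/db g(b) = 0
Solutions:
 g(b) = -sqrt(C1 + b^2)
 g(b) = sqrt(C1 + b^2)


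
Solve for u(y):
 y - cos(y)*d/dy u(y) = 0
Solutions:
 u(y) = C1 + Integral(y/cos(y), y)


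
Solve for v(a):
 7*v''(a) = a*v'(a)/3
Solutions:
 v(a) = C1 + C2*erfi(sqrt(42)*a/42)


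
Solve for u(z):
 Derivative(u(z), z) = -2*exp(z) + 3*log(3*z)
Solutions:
 u(z) = C1 + 3*z*log(z) + 3*z*(-1 + log(3)) - 2*exp(z)


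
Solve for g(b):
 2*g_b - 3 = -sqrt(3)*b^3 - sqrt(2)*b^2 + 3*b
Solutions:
 g(b) = C1 - sqrt(3)*b^4/8 - sqrt(2)*b^3/6 + 3*b^2/4 + 3*b/2


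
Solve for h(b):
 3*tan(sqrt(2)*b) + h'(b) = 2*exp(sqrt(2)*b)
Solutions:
 h(b) = C1 + sqrt(2)*exp(sqrt(2)*b) + 3*sqrt(2)*log(cos(sqrt(2)*b))/2


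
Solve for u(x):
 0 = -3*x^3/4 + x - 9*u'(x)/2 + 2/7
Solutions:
 u(x) = C1 - x^4/24 + x^2/9 + 4*x/63


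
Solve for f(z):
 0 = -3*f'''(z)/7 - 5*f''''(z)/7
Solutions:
 f(z) = C1 + C2*z + C3*z^2 + C4*exp(-3*z/5)


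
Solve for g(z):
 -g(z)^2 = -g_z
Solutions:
 g(z) = -1/(C1 + z)


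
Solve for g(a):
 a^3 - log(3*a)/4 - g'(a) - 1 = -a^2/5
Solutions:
 g(a) = C1 + a^4/4 + a^3/15 - a*log(a)/4 - 3*a/4 - a*log(3)/4


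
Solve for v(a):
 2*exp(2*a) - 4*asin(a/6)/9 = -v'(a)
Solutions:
 v(a) = C1 + 4*a*asin(a/6)/9 + 4*sqrt(36 - a^2)/9 - exp(2*a)


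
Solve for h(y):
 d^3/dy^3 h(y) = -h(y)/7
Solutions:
 h(y) = C3*exp(-7^(2/3)*y/7) + (C1*sin(sqrt(3)*7^(2/3)*y/14) + C2*cos(sqrt(3)*7^(2/3)*y/14))*exp(7^(2/3)*y/14)


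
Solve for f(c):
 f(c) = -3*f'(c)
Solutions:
 f(c) = C1*exp(-c/3)


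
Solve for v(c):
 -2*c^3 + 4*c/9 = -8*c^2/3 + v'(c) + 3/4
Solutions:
 v(c) = C1 - c^4/2 + 8*c^3/9 + 2*c^2/9 - 3*c/4


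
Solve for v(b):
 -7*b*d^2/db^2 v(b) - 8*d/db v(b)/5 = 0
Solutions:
 v(b) = C1 + C2*b^(27/35)


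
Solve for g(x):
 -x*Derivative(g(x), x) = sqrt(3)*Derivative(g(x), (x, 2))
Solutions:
 g(x) = C1 + C2*erf(sqrt(2)*3^(3/4)*x/6)


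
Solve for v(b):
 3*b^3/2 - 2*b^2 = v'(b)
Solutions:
 v(b) = C1 + 3*b^4/8 - 2*b^3/3


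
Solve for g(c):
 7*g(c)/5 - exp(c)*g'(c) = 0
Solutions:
 g(c) = C1*exp(-7*exp(-c)/5)


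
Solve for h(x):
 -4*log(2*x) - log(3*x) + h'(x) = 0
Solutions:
 h(x) = C1 + 5*x*log(x) - 5*x + x*log(48)


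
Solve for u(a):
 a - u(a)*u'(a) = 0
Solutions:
 u(a) = -sqrt(C1 + a^2)
 u(a) = sqrt(C1 + a^2)


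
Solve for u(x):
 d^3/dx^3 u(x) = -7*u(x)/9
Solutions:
 u(x) = C3*exp(-21^(1/3)*x/3) + (C1*sin(3^(5/6)*7^(1/3)*x/6) + C2*cos(3^(5/6)*7^(1/3)*x/6))*exp(21^(1/3)*x/6)


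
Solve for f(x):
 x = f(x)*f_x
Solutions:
 f(x) = -sqrt(C1 + x^2)
 f(x) = sqrt(C1 + x^2)


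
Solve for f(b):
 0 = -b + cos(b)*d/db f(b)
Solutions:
 f(b) = C1 + Integral(b/cos(b), b)


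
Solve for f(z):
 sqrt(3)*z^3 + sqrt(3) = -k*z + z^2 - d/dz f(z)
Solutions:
 f(z) = C1 - k*z^2/2 - sqrt(3)*z^4/4 + z^3/3 - sqrt(3)*z


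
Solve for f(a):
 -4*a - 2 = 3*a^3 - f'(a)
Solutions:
 f(a) = C1 + 3*a^4/4 + 2*a^2 + 2*a


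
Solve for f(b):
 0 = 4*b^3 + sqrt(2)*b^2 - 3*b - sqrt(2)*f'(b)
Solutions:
 f(b) = C1 + sqrt(2)*b^4/2 + b^3/3 - 3*sqrt(2)*b^2/4


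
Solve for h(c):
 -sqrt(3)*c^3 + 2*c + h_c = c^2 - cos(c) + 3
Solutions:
 h(c) = C1 + sqrt(3)*c^4/4 + c^3/3 - c^2 + 3*c - sin(c)


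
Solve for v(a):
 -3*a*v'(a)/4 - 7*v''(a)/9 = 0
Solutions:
 v(a) = C1 + C2*erf(3*sqrt(42)*a/28)


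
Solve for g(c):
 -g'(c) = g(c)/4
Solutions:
 g(c) = C1*exp(-c/4)


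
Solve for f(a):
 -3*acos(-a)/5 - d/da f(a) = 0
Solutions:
 f(a) = C1 - 3*a*acos(-a)/5 - 3*sqrt(1 - a^2)/5


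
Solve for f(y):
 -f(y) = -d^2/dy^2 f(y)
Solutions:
 f(y) = C1*exp(-y) + C2*exp(y)


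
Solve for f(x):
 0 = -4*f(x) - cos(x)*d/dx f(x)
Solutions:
 f(x) = C1*(sin(x)^2 - 2*sin(x) + 1)/(sin(x)^2 + 2*sin(x) + 1)


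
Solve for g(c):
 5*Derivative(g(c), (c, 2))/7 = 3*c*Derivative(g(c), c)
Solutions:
 g(c) = C1 + C2*erfi(sqrt(210)*c/10)


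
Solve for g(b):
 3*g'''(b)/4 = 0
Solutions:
 g(b) = C1 + C2*b + C3*b^2


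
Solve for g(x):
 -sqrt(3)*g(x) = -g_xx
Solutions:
 g(x) = C1*exp(-3^(1/4)*x) + C2*exp(3^(1/4)*x)


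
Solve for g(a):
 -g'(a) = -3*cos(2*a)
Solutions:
 g(a) = C1 + 3*sin(2*a)/2


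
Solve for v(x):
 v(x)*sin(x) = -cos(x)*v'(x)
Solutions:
 v(x) = C1*cos(x)


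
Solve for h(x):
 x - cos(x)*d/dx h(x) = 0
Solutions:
 h(x) = C1 + Integral(x/cos(x), x)


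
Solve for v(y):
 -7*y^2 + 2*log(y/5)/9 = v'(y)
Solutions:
 v(y) = C1 - 7*y^3/3 + 2*y*log(y)/9 - 2*y*log(5)/9 - 2*y/9


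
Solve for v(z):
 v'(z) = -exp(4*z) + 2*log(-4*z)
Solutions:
 v(z) = C1 + 2*z*log(-z) + 2*z*(-1 + 2*log(2)) - exp(4*z)/4


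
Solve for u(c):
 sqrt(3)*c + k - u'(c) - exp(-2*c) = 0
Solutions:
 u(c) = C1 + sqrt(3)*c^2/2 + c*k + exp(-2*c)/2


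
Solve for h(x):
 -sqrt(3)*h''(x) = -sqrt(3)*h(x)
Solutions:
 h(x) = C1*exp(-x) + C2*exp(x)


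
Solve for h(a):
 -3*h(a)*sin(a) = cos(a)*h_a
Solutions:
 h(a) = C1*cos(a)^3


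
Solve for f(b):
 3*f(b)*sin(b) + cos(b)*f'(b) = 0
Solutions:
 f(b) = C1*cos(b)^3


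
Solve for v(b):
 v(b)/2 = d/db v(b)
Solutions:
 v(b) = C1*exp(b/2)


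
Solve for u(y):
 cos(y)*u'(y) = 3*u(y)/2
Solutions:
 u(y) = C1*(sin(y) + 1)^(3/4)/(sin(y) - 1)^(3/4)


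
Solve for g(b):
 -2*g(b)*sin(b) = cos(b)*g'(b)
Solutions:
 g(b) = C1*cos(b)^2


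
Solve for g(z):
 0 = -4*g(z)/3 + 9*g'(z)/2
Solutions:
 g(z) = C1*exp(8*z/27)


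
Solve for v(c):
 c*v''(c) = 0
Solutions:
 v(c) = C1 + C2*c


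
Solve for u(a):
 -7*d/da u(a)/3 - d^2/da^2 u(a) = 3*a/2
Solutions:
 u(a) = C1 + C2*exp(-7*a/3) - 9*a^2/28 + 27*a/98


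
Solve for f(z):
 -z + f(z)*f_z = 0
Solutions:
 f(z) = -sqrt(C1 + z^2)
 f(z) = sqrt(C1 + z^2)


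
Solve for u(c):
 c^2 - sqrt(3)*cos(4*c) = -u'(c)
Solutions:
 u(c) = C1 - c^3/3 + sqrt(3)*sin(4*c)/4


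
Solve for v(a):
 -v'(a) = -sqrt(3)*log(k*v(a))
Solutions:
 li(k*v(a))/k = C1 + sqrt(3)*a


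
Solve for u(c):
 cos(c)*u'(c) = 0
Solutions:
 u(c) = C1


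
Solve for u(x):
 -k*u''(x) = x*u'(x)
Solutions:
 u(x) = C1 + C2*sqrt(k)*erf(sqrt(2)*x*sqrt(1/k)/2)


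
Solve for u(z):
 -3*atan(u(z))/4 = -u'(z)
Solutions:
 Integral(1/atan(_y), (_y, u(z))) = C1 + 3*z/4


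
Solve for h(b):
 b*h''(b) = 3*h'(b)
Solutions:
 h(b) = C1 + C2*b^4


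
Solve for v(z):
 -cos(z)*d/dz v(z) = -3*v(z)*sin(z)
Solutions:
 v(z) = C1/cos(z)^3


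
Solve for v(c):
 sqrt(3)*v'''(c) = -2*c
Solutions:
 v(c) = C1 + C2*c + C3*c^2 - sqrt(3)*c^4/36


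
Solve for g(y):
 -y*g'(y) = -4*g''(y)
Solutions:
 g(y) = C1 + C2*erfi(sqrt(2)*y/4)


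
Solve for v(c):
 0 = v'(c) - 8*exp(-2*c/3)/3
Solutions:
 v(c) = C1 - 4*exp(-2*c/3)


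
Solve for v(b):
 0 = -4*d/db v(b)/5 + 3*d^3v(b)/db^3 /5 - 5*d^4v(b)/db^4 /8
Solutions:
 v(b) = C1 + C2*exp(b*(8*2^(2/3)/(25*sqrt(561) + 593)^(1/3) + 8 + 2^(1/3)*(25*sqrt(561) + 593)^(1/3))/25)*sin(2^(1/3)*sqrt(3)*b*(-(25*sqrt(561) + 593)^(1/3) + 8*2^(1/3)/(25*sqrt(561) + 593)^(1/3))/25) + C3*exp(b*(8*2^(2/3)/(25*sqrt(561) + 593)^(1/3) + 8 + 2^(1/3)*(25*sqrt(561) + 593)^(1/3))/25)*cos(2^(1/3)*sqrt(3)*b*(-(25*sqrt(561) + 593)^(1/3) + 8*2^(1/3)/(25*sqrt(561) + 593)^(1/3))/25) + C4*exp(2*b*(-2^(1/3)*(25*sqrt(561) + 593)^(1/3) - 8*2^(2/3)/(25*sqrt(561) + 593)^(1/3) + 4)/25)


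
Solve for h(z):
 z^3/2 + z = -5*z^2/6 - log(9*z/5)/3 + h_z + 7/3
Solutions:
 h(z) = C1 + z^4/8 + 5*z^3/18 + z^2/2 + z*log(z)/3 - 8*z/3 - z*log(5) + 2*z*log(15)/3


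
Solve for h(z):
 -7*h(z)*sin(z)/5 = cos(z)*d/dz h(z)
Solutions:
 h(z) = C1*cos(z)^(7/5)


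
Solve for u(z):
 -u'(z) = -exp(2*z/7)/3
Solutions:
 u(z) = C1 + 7*exp(2*z/7)/6


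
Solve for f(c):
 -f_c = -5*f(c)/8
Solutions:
 f(c) = C1*exp(5*c/8)


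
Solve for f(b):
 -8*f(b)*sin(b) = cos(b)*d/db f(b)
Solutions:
 f(b) = C1*cos(b)^8


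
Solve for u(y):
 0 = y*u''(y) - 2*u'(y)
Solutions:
 u(y) = C1 + C2*y^3


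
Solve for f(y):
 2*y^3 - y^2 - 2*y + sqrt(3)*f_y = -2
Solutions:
 f(y) = C1 - sqrt(3)*y^4/6 + sqrt(3)*y^3/9 + sqrt(3)*y^2/3 - 2*sqrt(3)*y/3


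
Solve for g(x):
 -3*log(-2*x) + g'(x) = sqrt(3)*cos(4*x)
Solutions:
 g(x) = C1 + 3*x*log(-x) - 3*x + 3*x*log(2) + sqrt(3)*sin(4*x)/4


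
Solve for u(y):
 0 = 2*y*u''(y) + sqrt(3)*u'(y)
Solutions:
 u(y) = C1 + C2*y^(1 - sqrt(3)/2)


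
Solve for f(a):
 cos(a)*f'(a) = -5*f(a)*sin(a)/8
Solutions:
 f(a) = C1*cos(a)^(5/8)


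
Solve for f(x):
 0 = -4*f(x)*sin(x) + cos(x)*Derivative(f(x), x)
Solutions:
 f(x) = C1/cos(x)^4


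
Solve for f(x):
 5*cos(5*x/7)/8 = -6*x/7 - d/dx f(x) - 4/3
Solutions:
 f(x) = C1 - 3*x^2/7 - 4*x/3 - 7*sin(5*x/7)/8


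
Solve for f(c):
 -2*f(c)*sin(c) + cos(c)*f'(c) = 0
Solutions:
 f(c) = C1/cos(c)^2


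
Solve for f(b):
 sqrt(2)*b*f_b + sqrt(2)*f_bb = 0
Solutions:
 f(b) = C1 + C2*erf(sqrt(2)*b/2)


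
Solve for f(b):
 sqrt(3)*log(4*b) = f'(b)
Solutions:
 f(b) = C1 + sqrt(3)*b*log(b) - sqrt(3)*b + 2*sqrt(3)*b*log(2)


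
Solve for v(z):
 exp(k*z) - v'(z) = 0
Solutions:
 v(z) = C1 + exp(k*z)/k


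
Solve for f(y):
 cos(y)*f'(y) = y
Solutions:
 f(y) = C1 + Integral(y/cos(y), y)


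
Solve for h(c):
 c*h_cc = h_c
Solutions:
 h(c) = C1 + C2*c^2


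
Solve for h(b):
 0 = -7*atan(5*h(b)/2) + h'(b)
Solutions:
 Integral(1/atan(5*_y/2), (_y, h(b))) = C1 + 7*b


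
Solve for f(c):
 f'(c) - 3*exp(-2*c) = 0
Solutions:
 f(c) = C1 - 3*exp(-2*c)/2


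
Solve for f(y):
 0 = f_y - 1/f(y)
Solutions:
 f(y) = -sqrt(C1 + 2*y)
 f(y) = sqrt(C1 + 2*y)


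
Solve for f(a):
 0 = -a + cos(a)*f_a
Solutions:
 f(a) = C1 + Integral(a/cos(a), a)


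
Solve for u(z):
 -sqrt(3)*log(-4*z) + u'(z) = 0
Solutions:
 u(z) = C1 + sqrt(3)*z*log(-z) + sqrt(3)*z*(-1 + 2*log(2))


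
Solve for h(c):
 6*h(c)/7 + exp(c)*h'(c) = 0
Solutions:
 h(c) = C1*exp(6*exp(-c)/7)


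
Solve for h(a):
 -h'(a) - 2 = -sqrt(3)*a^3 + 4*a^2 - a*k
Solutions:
 h(a) = C1 + sqrt(3)*a^4/4 - 4*a^3/3 + a^2*k/2 - 2*a


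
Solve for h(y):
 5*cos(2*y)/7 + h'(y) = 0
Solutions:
 h(y) = C1 - 5*sin(2*y)/14
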